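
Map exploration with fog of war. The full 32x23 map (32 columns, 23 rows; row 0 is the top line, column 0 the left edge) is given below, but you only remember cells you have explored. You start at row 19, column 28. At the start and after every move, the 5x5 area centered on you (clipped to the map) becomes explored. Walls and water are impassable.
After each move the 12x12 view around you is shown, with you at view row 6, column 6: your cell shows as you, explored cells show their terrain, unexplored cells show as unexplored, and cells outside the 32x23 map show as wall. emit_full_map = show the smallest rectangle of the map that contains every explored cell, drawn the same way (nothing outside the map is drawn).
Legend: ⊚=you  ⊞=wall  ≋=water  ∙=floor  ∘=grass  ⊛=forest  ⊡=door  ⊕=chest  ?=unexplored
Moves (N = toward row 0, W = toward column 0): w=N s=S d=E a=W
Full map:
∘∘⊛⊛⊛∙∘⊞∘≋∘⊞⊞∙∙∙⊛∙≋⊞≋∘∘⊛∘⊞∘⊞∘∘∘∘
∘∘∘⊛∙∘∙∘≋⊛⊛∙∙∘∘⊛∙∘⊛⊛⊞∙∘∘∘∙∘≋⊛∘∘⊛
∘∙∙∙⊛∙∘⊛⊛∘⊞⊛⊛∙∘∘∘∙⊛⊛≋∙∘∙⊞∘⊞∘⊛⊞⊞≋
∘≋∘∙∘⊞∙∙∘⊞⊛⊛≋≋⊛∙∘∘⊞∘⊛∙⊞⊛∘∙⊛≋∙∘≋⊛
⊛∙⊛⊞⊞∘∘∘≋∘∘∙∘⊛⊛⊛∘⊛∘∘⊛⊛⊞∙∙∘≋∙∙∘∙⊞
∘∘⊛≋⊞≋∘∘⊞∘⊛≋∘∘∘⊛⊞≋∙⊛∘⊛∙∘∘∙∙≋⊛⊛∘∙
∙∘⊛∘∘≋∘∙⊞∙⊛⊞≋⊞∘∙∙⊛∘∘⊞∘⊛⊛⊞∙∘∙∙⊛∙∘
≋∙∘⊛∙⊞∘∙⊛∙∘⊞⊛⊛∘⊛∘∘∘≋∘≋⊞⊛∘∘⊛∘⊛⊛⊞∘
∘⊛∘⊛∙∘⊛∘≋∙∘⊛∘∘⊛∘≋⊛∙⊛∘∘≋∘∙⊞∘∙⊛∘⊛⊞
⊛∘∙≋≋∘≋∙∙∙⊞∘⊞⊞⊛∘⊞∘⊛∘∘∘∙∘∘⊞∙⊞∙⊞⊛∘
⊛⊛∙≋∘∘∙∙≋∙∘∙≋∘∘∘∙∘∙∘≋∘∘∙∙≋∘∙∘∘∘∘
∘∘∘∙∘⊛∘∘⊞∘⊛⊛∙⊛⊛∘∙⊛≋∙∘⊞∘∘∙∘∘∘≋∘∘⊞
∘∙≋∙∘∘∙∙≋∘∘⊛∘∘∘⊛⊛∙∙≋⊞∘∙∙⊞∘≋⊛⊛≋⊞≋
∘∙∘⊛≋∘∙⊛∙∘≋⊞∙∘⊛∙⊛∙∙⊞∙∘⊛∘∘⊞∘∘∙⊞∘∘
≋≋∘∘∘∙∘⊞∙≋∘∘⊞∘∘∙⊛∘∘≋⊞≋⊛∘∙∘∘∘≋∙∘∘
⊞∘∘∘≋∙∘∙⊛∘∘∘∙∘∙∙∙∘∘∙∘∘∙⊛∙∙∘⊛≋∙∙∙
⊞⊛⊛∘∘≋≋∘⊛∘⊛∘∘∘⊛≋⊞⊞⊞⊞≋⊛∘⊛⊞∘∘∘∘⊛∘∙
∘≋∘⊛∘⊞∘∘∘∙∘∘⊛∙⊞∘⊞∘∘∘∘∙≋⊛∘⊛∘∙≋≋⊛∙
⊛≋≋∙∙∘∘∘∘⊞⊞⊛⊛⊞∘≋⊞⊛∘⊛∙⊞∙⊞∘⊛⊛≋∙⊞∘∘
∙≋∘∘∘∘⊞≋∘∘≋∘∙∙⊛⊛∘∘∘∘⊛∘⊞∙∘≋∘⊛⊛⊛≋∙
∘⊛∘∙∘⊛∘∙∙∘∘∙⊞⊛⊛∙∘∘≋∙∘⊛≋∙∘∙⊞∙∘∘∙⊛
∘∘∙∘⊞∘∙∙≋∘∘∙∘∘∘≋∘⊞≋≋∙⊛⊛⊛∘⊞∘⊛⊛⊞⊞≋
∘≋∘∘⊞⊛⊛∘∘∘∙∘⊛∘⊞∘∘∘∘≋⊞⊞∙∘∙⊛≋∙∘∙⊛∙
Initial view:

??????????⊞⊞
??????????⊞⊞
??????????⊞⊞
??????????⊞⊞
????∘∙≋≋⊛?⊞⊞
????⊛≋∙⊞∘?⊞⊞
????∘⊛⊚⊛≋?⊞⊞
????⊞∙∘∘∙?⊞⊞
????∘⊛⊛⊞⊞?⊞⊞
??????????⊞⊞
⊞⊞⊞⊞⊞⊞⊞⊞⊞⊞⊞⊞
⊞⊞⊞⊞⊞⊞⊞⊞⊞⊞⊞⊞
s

??????????⊞⊞
??????????⊞⊞
??????????⊞⊞
????∘∙≋≋⊛?⊞⊞
????⊛≋∙⊞∘?⊞⊞
????∘⊛⊛⊛≋?⊞⊞
????⊞∙⊚∘∙?⊞⊞
????∘⊛⊛⊞⊞?⊞⊞
????≋∙∘∙⊛?⊞⊞
⊞⊞⊞⊞⊞⊞⊞⊞⊞⊞⊞⊞
⊞⊞⊞⊞⊞⊞⊞⊞⊞⊞⊞⊞
⊞⊞⊞⊞⊞⊞⊞⊞⊞⊞⊞⊞

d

?????????⊞⊞⊞
?????????⊞⊞⊞
?????????⊞⊞⊞
???∘∙≋≋⊛?⊞⊞⊞
???⊛≋∙⊞∘∘⊞⊞⊞
???∘⊛⊛⊛≋∙⊞⊞⊞
???⊞∙∘⊚∙⊛⊞⊞⊞
???∘⊛⊛⊞⊞≋⊞⊞⊞
???≋∙∘∙⊛∙⊞⊞⊞
⊞⊞⊞⊞⊞⊞⊞⊞⊞⊞⊞⊞
⊞⊞⊞⊞⊞⊞⊞⊞⊞⊞⊞⊞
⊞⊞⊞⊞⊞⊞⊞⊞⊞⊞⊞⊞

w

?????????⊞⊞⊞
?????????⊞⊞⊞
?????????⊞⊞⊞
?????????⊞⊞⊞
???∘∙≋≋⊛∙⊞⊞⊞
???⊛≋∙⊞∘∘⊞⊞⊞
???∘⊛⊛⊚≋∙⊞⊞⊞
???⊞∙∘∘∙⊛⊞⊞⊞
???∘⊛⊛⊞⊞≋⊞⊞⊞
???≋∙∘∙⊛∙⊞⊞⊞
⊞⊞⊞⊞⊞⊞⊞⊞⊞⊞⊞⊞
⊞⊞⊞⊞⊞⊞⊞⊞⊞⊞⊞⊞

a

??????????⊞⊞
??????????⊞⊞
??????????⊞⊞
??????????⊞⊞
????∘∙≋≋⊛∙⊞⊞
????⊛≋∙⊞∘∘⊞⊞
????∘⊛⊚⊛≋∙⊞⊞
????⊞∙∘∘∙⊛⊞⊞
????∘⊛⊛⊞⊞≋⊞⊞
????≋∙∘∙⊛∙⊞⊞
⊞⊞⊞⊞⊞⊞⊞⊞⊞⊞⊞⊞
⊞⊞⊞⊞⊞⊞⊞⊞⊞⊞⊞⊞

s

??????????⊞⊞
??????????⊞⊞
??????????⊞⊞
????∘∙≋≋⊛∙⊞⊞
????⊛≋∙⊞∘∘⊞⊞
????∘⊛⊛⊛≋∙⊞⊞
????⊞∙⊚∘∙⊛⊞⊞
????∘⊛⊛⊞⊞≋⊞⊞
????≋∙∘∙⊛∙⊞⊞
⊞⊞⊞⊞⊞⊞⊞⊞⊞⊞⊞⊞
⊞⊞⊞⊞⊞⊞⊞⊞⊞⊞⊞⊞
⊞⊞⊞⊞⊞⊞⊞⊞⊞⊞⊞⊞

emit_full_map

∘∙≋≋⊛∙
⊛≋∙⊞∘∘
∘⊛⊛⊛≋∙
⊞∙⊚∘∙⊛
∘⊛⊛⊞⊞≋
≋∙∘∙⊛∙

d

?????????⊞⊞⊞
?????????⊞⊞⊞
?????????⊞⊞⊞
???∘∙≋≋⊛∙⊞⊞⊞
???⊛≋∙⊞∘∘⊞⊞⊞
???∘⊛⊛⊛≋∙⊞⊞⊞
???⊞∙∘⊚∙⊛⊞⊞⊞
???∘⊛⊛⊞⊞≋⊞⊞⊞
???≋∙∘∙⊛∙⊞⊞⊞
⊞⊞⊞⊞⊞⊞⊞⊞⊞⊞⊞⊞
⊞⊞⊞⊞⊞⊞⊞⊞⊞⊞⊞⊞
⊞⊞⊞⊞⊞⊞⊞⊞⊞⊞⊞⊞

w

?????????⊞⊞⊞
?????????⊞⊞⊞
?????????⊞⊞⊞
?????????⊞⊞⊞
???∘∙≋≋⊛∙⊞⊞⊞
???⊛≋∙⊞∘∘⊞⊞⊞
???∘⊛⊛⊚≋∙⊞⊞⊞
???⊞∙∘∘∙⊛⊞⊞⊞
???∘⊛⊛⊞⊞≋⊞⊞⊞
???≋∙∘∙⊛∙⊞⊞⊞
⊞⊞⊞⊞⊞⊞⊞⊞⊞⊞⊞⊞
⊞⊞⊞⊞⊞⊞⊞⊞⊞⊞⊞⊞

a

??????????⊞⊞
??????????⊞⊞
??????????⊞⊞
??????????⊞⊞
????∘∙≋≋⊛∙⊞⊞
????⊛≋∙⊞∘∘⊞⊞
????∘⊛⊚⊛≋∙⊞⊞
????⊞∙∘∘∙⊛⊞⊞
????∘⊛⊛⊞⊞≋⊞⊞
????≋∙∘∙⊛∙⊞⊞
⊞⊞⊞⊞⊞⊞⊞⊞⊞⊞⊞⊞
⊞⊞⊞⊞⊞⊞⊞⊞⊞⊞⊞⊞

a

???????????⊞
???????????⊞
???????????⊞
???????????⊞
????⊛∘∙≋≋⊛∙⊞
????⊛⊛≋∙⊞∘∘⊞
????≋∘⊚⊛⊛≋∙⊞
????∙⊞∙∘∘∙⊛⊞
????⊞∘⊛⊛⊞⊞≋⊞
?????≋∙∘∙⊛∙⊞
⊞⊞⊞⊞⊞⊞⊞⊞⊞⊞⊞⊞
⊞⊞⊞⊞⊞⊞⊞⊞⊞⊞⊞⊞

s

???????????⊞
???????????⊞
???????????⊞
????⊛∘∙≋≋⊛∙⊞
????⊛⊛≋∙⊞∘∘⊞
????≋∘⊛⊛⊛≋∙⊞
????∙⊞⊚∘∘∙⊛⊞
????⊞∘⊛⊛⊞⊞≋⊞
????⊛≋∙∘∙⊛∙⊞
⊞⊞⊞⊞⊞⊞⊞⊞⊞⊞⊞⊞
⊞⊞⊞⊞⊞⊞⊞⊞⊞⊞⊞⊞
⊞⊞⊞⊞⊞⊞⊞⊞⊞⊞⊞⊞

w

???????????⊞
???????????⊞
???????????⊞
???????????⊞
????⊛∘∙≋≋⊛∙⊞
????⊛⊛≋∙⊞∘∘⊞
????≋∘⊚⊛⊛≋∙⊞
????∙⊞∙∘∘∙⊛⊞
????⊞∘⊛⊛⊞⊞≋⊞
????⊛≋∙∘∙⊛∙⊞
⊞⊞⊞⊞⊞⊞⊞⊞⊞⊞⊞⊞
⊞⊞⊞⊞⊞⊞⊞⊞⊞⊞⊞⊞

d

??????????⊞⊞
??????????⊞⊞
??????????⊞⊞
??????????⊞⊞
???⊛∘∙≋≋⊛∙⊞⊞
???⊛⊛≋∙⊞∘∘⊞⊞
???≋∘⊛⊚⊛≋∙⊞⊞
???∙⊞∙∘∘∙⊛⊞⊞
???⊞∘⊛⊛⊞⊞≋⊞⊞
???⊛≋∙∘∙⊛∙⊞⊞
⊞⊞⊞⊞⊞⊞⊞⊞⊞⊞⊞⊞
⊞⊞⊞⊞⊞⊞⊞⊞⊞⊞⊞⊞

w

??????????⊞⊞
??????????⊞⊞
??????????⊞⊞
??????????⊞⊞
????∘∘∘⊛∘?⊞⊞
???⊛∘∙≋≋⊛∙⊞⊞
???⊛⊛≋⊚⊞∘∘⊞⊞
???≋∘⊛⊛⊛≋∙⊞⊞
???∙⊞∙∘∘∙⊛⊞⊞
???⊞∘⊛⊛⊞⊞≋⊞⊞
???⊛≋∙∘∙⊛∙⊞⊞
⊞⊞⊞⊞⊞⊞⊞⊞⊞⊞⊞⊞

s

??????????⊞⊞
??????????⊞⊞
??????????⊞⊞
????∘∘∘⊛∘?⊞⊞
???⊛∘∙≋≋⊛∙⊞⊞
???⊛⊛≋∙⊞∘∘⊞⊞
???≋∘⊛⊚⊛≋∙⊞⊞
???∙⊞∙∘∘∙⊛⊞⊞
???⊞∘⊛⊛⊞⊞≋⊞⊞
???⊛≋∙∘∙⊛∙⊞⊞
⊞⊞⊞⊞⊞⊞⊞⊞⊞⊞⊞⊞
⊞⊞⊞⊞⊞⊞⊞⊞⊞⊞⊞⊞

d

?????????⊞⊞⊞
?????????⊞⊞⊞
?????????⊞⊞⊞
???∘∘∘⊛∘?⊞⊞⊞
??⊛∘∙≋≋⊛∙⊞⊞⊞
??⊛⊛≋∙⊞∘∘⊞⊞⊞
??≋∘⊛⊛⊚≋∙⊞⊞⊞
??∙⊞∙∘∘∙⊛⊞⊞⊞
??⊞∘⊛⊛⊞⊞≋⊞⊞⊞
??⊛≋∙∘∙⊛∙⊞⊞⊞
⊞⊞⊞⊞⊞⊞⊞⊞⊞⊞⊞⊞
⊞⊞⊞⊞⊞⊞⊞⊞⊞⊞⊞⊞

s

?????????⊞⊞⊞
?????????⊞⊞⊞
???∘∘∘⊛∘?⊞⊞⊞
??⊛∘∙≋≋⊛∙⊞⊞⊞
??⊛⊛≋∙⊞∘∘⊞⊞⊞
??≋∘⊛⊛⊛≋∙⊞⊞⊞
??∙⊞∙∘⊚∙⊛⊞⊞⊞
??⊞∘⊛⊛⊞⊞≋⊞⊞⊞
??⊛≋∙∘∙⊛∙⊞⊞⊞
⊞⊞⊞⊞⊞⊞⊞⊞⊞⊞⊞⊞
⊞⊞⊞⊞⊞⊞⊞⊞⊞⊞⊞⊞
⊞⊞⊞⊞⊞⊞⊞⊞⊞⊞⊞⊞

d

????????⊞⊞⊞⊞
????????⊞⊞⊞⊞
??∘∘∘⊛∘?⊞⊞⊞⊞
?⊛∘∙≋≋⊛∙⊞⊞⊞⊞
?⊛⊛≋∙⊞∘∘⊞⊞⊞⊞
?≋∘⊛⊛⊛≋∙⊞⊞⊞⊞
?∙⊞∙∘∘⊚⊛⊞⊞⊞⊞
?⊞∘⊛⊛⊞⊞≋⊞⊞⊞⊞
?⊛≋∙∘∙⊛∙⊞⊞⊞⊞
⊞⊞⊞⊞⊞⊞⊞⊞⊞⊞⊞⊞
⊞⊞⊞⊞⊞⊞⊞⊞⊞⊞⊞⊞
⊞⊞⊞⊞⊞⊞⊞⊞⊞⊞⊞⊞

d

???????⊞⊞⊞⊞⊞
???????⊞⊞⊞⊞⊞
?∘∘∘⊛∘?⊞⊞⊞⊞⊞
⊛∘∙≋≋⊛∙⊞⊞⊞⊞⊞
⊛⊛≋∙⊞∘∘⊞⊞⊞⊞⊞
≋∘⊛⊛⊛≋∙⊞⊞⊞⊞⊞
∙⊞∙∘∘∙⊚⊞⊞⊞⊞⊞
⊞∘⊛⊛⊞⊞≋⊞⊞⊞⊞⊞
⊛≋∙∘∙⊛∙⊞⊞⊞⊞⊞
⊞⊞⊞⊞⊞⊞⊞⊞⊞⊞⊞⊞
⊞⊞⊞⊞⊞⊞⊞⊞⊞⊞⊞⊞
⊞⊞⊞⊞⊞⊞⊞⊞⊞⊞⊞⊞

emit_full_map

?∘∘∘⊛∘?
⊛∘∙≋≋⊛∙
⊛⊛≋∙⊞∘∘
≋∘⊛⊛⊛≋∙
∙⊞∙∘∘∙⊚
⊞∘⊛⊛⊞⊞≋
⊛≋∙∘∙⊛∙

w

???????⊞⊞⊞⊞⊞
???????⊞⊞⊞⊞⊞
???????⊞⊞⊞⊞⊞
?∘∘∘⊛∘?⊞⊞⊞⊞⊞
⊛∘∙≋≋⊛∙⊞⊞⊞⊞⊞
⊛⊛≋∙⊞∘∘⊞⊞⊞⊞⊞
≋∘⊛⊛⊛≋⊚⊞⊞⊞⊞⊞
∙⊞∙∘∘∙⊛⊞⊞⊞⊞⊞
⊞∘⊛⊛⊞⊞≋⊞⊞⊞⊞⊞
⊛≋∙∘∙⊛∙⊞⊞⊞⊞⊞
⊞⊞⊞⊞⊞⊞⊞⊞⊞⊞⊞⊞
⊞⊞⊞⊞⊞⊞⊞⊞⊞⊞⊞⊞

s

???????⊞⊞⊞⊞⊞
???????⊞⊞⊞⊞⊞
?∘∘∘⊛∘?⊞⊞⊞⊞⊞
⊛∘∙≋≋⊛∙⊞⊞⊞⊞⊞
⊛⊛≋∙⊞∘∘⊞⊞⊞⊞⊞
≋∘⊛⊛⊛≋∙⊞⊞⊞⊞⊞
∙⊞∙∘∘∙⊚⊞⊞⊞⊞⊞
⊞∘⊛⊛⊞⊞≋⊞⊞⊞⊞⊞
⊛≋∙∘∙⊛∙⊞⊞⊞⊞⊞
⊞⊞⊞⊞⊞⊞⊞⊞⊞⊞⊞⊞
⊞⊞⊞⊞⊞⊞⊞⊞⊞⊞⊞⊞
⊞⊞⊞⊞⊞⊞⊞⊞⊞⊞⊞⊞

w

???????⊞⊞⊞⊞⊞
???????⊞⊞⊞⊞⊞
???????⊞⊞⊞⊞⊞
?∘∘∘⊛∘?⊞⊞⊞⊞⊞
⊛∘∙≋≋⊛∙⊞⊞⊞⊞⊞
⊛⊛≋∙⊞∘∘⊞⊞⊞⊞⊞
≋∘⊛⊛⊛≋⊚⊞⊞⊞⊞⊞
∙⊞∙∘∘∙⊛⊞⊞⊞⊞⊞
⊞∘⊛⊛⊞⊞≋⊞⊞⊞⊞⊞
⊛≋∙∘∙⊛∙⊞⊞⊞⊞⊞
⊞⊞⊞⊞⊞⊞⊞⊞⊞⊞⊞⊞
⊞⊞⊞⊞⊞⊞⊞⊞⊞⊞⊞⊞


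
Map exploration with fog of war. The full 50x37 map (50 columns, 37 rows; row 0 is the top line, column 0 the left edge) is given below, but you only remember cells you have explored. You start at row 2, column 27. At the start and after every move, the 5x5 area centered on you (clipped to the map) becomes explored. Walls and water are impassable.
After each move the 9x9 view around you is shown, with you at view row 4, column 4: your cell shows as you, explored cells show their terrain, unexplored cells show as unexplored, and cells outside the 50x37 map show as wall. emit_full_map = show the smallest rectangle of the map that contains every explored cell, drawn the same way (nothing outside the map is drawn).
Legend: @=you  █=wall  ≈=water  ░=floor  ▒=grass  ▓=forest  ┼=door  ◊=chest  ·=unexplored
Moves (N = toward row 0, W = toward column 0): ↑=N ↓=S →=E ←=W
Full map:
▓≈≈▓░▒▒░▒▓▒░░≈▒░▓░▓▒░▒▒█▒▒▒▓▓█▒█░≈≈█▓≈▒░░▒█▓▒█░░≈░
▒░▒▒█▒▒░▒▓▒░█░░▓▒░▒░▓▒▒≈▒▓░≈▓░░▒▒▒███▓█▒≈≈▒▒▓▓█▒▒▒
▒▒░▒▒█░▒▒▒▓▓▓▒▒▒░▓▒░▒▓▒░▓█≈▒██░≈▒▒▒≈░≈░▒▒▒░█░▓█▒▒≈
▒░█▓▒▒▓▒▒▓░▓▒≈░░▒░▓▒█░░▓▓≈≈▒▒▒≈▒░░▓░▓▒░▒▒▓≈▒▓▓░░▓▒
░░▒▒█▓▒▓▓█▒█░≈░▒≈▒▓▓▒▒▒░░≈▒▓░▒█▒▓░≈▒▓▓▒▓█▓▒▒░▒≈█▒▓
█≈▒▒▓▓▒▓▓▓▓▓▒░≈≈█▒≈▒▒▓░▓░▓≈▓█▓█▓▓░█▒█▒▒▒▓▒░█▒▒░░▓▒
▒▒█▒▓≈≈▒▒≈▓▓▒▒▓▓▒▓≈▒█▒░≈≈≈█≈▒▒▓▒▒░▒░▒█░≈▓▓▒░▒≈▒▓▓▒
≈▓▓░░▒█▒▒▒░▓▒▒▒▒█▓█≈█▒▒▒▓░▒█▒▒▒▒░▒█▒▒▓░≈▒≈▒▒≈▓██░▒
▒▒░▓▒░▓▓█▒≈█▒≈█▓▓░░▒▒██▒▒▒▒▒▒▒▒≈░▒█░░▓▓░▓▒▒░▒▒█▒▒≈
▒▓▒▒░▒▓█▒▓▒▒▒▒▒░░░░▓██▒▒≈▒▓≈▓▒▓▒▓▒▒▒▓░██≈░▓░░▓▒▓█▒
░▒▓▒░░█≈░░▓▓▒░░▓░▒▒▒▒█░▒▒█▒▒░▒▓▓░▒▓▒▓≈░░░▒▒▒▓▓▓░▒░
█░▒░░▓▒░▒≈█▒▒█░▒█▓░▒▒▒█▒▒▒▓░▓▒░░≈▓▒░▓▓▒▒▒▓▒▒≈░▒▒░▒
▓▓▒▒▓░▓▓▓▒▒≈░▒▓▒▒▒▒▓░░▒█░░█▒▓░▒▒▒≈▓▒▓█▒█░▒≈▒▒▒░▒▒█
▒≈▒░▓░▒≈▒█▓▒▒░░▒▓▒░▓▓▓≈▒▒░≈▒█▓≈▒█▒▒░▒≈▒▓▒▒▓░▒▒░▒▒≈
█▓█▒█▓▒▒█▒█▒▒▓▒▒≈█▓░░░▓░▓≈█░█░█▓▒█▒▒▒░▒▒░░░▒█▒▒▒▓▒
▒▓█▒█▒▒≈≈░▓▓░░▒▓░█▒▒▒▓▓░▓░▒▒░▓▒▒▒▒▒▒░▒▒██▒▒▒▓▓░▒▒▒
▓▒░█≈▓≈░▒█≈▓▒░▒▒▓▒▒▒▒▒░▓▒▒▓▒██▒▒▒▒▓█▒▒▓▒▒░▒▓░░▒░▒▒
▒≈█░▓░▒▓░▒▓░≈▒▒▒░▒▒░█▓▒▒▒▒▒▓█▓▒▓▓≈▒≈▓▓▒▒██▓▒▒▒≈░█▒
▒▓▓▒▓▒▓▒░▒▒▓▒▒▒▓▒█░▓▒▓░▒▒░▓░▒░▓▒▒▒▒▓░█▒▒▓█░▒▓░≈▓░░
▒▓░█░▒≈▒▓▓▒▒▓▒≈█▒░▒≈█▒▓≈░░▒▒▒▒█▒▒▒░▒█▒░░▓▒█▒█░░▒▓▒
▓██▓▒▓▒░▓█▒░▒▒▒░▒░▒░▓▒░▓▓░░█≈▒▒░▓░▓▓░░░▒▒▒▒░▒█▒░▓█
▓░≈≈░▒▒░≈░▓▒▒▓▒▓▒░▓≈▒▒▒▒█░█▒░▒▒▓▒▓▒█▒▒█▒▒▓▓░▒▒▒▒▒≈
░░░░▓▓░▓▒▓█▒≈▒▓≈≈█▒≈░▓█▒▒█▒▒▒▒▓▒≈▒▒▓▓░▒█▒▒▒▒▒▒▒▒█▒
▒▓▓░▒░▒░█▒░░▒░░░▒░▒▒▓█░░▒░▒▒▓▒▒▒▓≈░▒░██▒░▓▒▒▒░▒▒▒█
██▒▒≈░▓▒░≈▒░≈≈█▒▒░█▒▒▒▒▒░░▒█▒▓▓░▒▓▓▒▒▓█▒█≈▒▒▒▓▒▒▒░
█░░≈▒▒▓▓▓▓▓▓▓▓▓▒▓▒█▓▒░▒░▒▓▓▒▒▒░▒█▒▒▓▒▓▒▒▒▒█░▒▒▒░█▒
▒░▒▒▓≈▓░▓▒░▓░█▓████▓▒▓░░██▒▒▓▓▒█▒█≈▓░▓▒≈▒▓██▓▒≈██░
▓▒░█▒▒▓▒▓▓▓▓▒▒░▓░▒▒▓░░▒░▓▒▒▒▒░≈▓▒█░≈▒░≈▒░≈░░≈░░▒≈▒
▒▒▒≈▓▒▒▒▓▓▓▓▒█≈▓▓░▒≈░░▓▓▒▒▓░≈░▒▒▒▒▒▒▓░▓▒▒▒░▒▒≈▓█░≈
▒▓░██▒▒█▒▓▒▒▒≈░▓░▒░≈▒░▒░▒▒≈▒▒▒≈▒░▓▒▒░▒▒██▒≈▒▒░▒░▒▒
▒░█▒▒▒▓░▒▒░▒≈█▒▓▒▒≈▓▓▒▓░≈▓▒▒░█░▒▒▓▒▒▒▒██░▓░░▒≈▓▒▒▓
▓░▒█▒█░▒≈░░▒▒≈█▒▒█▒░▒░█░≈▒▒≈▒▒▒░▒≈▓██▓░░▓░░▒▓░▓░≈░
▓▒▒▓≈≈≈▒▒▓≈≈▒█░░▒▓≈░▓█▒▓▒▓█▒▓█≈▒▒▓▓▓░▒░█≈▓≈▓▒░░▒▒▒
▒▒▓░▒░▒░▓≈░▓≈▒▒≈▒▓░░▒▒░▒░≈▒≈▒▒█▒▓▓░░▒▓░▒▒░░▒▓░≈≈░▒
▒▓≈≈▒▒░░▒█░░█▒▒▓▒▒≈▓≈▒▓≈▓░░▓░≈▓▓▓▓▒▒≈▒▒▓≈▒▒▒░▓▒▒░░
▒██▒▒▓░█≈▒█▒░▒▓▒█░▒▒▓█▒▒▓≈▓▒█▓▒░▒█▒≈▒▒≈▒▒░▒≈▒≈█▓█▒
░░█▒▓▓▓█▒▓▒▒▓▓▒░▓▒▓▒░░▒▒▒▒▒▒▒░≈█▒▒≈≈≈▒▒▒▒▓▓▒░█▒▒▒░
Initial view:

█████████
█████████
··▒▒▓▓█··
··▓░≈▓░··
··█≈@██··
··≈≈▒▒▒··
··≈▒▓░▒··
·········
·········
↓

█████████
··▒▒▓▓█··
··▓░≈▓░··
··█≈▒██··
··≈≈@▒▒··
··≈▒▓░▒··
··▓≈▓█▓··
·········
·········

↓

··▒▒▓▓█··
··▓░≈▓░··
··█≈▒██··
··≈≈▒▒▒··
··≈▒@░▒··
··▓≈▓█▓··
··≈█≈▒▒··
·········
·········

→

·▒▒▓▓█···
·▓░≈▓░···
·█≈▒██░··
·≈≈▒▒▒≈··
·≈▒▓@▒█··
·▓≈▓█▓█··
·≈█≈▒▒▓··
·········
·········

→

▒▒▓▓█····
▓░≈▓░····
█≈▒██░≈··
≈≈▒▒▒≈▒··
≈▒▓░@█▒··
▓≈▓█▓█▓··
≈█≈▒▒▓▒··
·········
·········

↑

█████████
▒▒▓▓█····
▓░≈▓░░▒··
█≈▒██░≈··
≈≈▒▒@≈▒··
≈▒▓░▒█▒··
▓≈▓█▓█▓··
≈█≈▒▒▓▒··
·········

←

█████████
·▒▒▓▓█···
·▓░≈▓░░▒·
·█≈▒██░≈·
·≈≈▒@▒≈▒·
·≈▒▓░▒█▒·
·▓≈▓█▓█▓·
·≈█≈▒▒▓▒·
·········

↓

·▒▒▓▓█···
·▓░≈▓░░▒·
·█≈▒██░≈·
·≈≈▒▒▒≈▒·
·≈▒▓@▒█▒·
·▓≈▓█▓█▓·
·≈█≈▒▒▓▒·
·········
·········

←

··▒▒▓▓█··
··▓░≈▓░░▒
··█≈▒██░≈
··≈≈▒▒▒≈▒
··≈▒@░▒█▒
··▓≈▓█▓█▓
··≈█≈▒▒▓▒
·········
·········

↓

··▓░≈▓░░▒
··█≈▒██░≈
··≈≈▒▒▒≈▒
··≈▒▓░▒█▒
··▓≈@█▓█▓
··≈█≈▒▒▓▒
··░▒█▒▒··
·········
·········

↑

··▒▒▓▓█··
··▓░≈▓░░▒
··█≈▒██░≈
··≈≈▒▒▒≈▒
··≈▒@░▒█▒
··▓≈▓█▓█▓
··≈█≈▒▒▓▒
··░▒█▒▒··
·········

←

···▒▒▓▓█·
···▓░≈▓░░
··▓█≈▒██░
··▓≈≈▒▒▒≈
··░≈@▓░▒█
··░▓≈▓█▓█
··≈≈█≈▒▒▓
···░▒█▒▒·
·········

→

··▒▒▓▓█··
··▓░≈▓░░▒
·▓█≈▒██░≈
·▓≈≈▒▒▒≈▒
·░≈▒@░▒█▒
·░▓≈▓█▓█▓
·≈≈█≈▒▒▓▒
··░▒█▒▒··
·········

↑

█████████
··▒▒▓▓█··
··▓░≈▓░░▒
·▓█≈▒██░≈
·▓≈≈@▒▒≈▒
·░≈▒▓░▒█▒
·░▓≈▓█▓█▓
·≈≈█≈▒▒▓▒
··░▒█▒▒··

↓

··▒▒▓▓█··
··▓░≈▓░░▒
·▓█≈▒██░≈
·▓≈≈▒▒▒≈▒
·░≈▒@░▒█▒
·░▓≈▓█▓█▓
·≈≈█≈▒▒▓▒
··░▒█▒▒··
·········

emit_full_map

·▒▒▓▓█··
·▓░≈▓░░▒
▓█≈▒██░≈
▓≈≈▒▒▒≈▒
░≈▒@░▒█▒
░▓≈▓█▓█▓
≈≈█≈▒▒▓▒
·░▒█▒▒··

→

·▒▒▓▓█···
·▓░≈▓░░▒·
▓█≈▒██░≈·
▓≈≈▒▒▒≈▒·
░≈▒▓@▒█▒·
░▓≈▓█▓█▓·
≈≈█≈▒▒▓▒·
·░▒█▒▒···
·········

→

▒▒▓▓█····
▓░≈▓░░▒··
█≈▒██░≈··
≈≈▒▒▒≈▒··
≈▒▓░@█▒··
▓≈▓█▓█▓··
≈█≈▒▒▓▒··
░▒█▒▒····
·········

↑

█████████
▒▒▓▓█····
▓░≈▓░░▒··
█≈▒██░≈··
≈≈▒▒@≈▒··
≈▒▓░▒█▒··
▓≈▓█▓█▓··
≈█≈▒▒▓▒··
░▒█▒▒····

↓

▒▒▓▓█····
▓░≈▓░░▒··
█≈▒██░≈··
≈≈▒▒▒≈▒··
≈▒▓░@█▒··
▓≈▓█▓█▓··
≈█≈▒▒▓▒··
░▒█▒▒····
·········

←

·▒▒▓▓█···
·▓░≈▓░░▒·
▓█≈▒██░≈·
▓≈≈▒▒▒≈▒·
░≈▒▓@▒█▒·
░▓≈▓█▓█▓·
≈≈█≈▒▒▓▒·
·░▒█▒▒···
·········

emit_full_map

·▒▒▓▓█··
·▓░≈▓░░▒
▓█≈▒██░≈
▓≈≈▒▒▒≈▒
░≈▒▓@▒█▒
░▓≈▓█▓█▓
≈≈█≈▒▒▓▒
·░▒█▒▒··

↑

█████████
·▒▒▓▓█···
·▓░≈▓░░▒·
▓█≈▒██░≈·
▓≈≈▒@▒≈▒·
░≈▒▓░▒█▒·
░▓≈▓█▓█▓·
≈≈█≈▒▒▓▒·
·░▒█▒▒···

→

█████████
▒▒▓▓█····
▓░≈▓░░▒··
█≈▒██░≈··
≈≈▒▒@≈▒··
≈▒▓░▒█▒··
▓≈▓█▓█▓··
≈█≈▒▒▓▒··
░▒█▒▒····


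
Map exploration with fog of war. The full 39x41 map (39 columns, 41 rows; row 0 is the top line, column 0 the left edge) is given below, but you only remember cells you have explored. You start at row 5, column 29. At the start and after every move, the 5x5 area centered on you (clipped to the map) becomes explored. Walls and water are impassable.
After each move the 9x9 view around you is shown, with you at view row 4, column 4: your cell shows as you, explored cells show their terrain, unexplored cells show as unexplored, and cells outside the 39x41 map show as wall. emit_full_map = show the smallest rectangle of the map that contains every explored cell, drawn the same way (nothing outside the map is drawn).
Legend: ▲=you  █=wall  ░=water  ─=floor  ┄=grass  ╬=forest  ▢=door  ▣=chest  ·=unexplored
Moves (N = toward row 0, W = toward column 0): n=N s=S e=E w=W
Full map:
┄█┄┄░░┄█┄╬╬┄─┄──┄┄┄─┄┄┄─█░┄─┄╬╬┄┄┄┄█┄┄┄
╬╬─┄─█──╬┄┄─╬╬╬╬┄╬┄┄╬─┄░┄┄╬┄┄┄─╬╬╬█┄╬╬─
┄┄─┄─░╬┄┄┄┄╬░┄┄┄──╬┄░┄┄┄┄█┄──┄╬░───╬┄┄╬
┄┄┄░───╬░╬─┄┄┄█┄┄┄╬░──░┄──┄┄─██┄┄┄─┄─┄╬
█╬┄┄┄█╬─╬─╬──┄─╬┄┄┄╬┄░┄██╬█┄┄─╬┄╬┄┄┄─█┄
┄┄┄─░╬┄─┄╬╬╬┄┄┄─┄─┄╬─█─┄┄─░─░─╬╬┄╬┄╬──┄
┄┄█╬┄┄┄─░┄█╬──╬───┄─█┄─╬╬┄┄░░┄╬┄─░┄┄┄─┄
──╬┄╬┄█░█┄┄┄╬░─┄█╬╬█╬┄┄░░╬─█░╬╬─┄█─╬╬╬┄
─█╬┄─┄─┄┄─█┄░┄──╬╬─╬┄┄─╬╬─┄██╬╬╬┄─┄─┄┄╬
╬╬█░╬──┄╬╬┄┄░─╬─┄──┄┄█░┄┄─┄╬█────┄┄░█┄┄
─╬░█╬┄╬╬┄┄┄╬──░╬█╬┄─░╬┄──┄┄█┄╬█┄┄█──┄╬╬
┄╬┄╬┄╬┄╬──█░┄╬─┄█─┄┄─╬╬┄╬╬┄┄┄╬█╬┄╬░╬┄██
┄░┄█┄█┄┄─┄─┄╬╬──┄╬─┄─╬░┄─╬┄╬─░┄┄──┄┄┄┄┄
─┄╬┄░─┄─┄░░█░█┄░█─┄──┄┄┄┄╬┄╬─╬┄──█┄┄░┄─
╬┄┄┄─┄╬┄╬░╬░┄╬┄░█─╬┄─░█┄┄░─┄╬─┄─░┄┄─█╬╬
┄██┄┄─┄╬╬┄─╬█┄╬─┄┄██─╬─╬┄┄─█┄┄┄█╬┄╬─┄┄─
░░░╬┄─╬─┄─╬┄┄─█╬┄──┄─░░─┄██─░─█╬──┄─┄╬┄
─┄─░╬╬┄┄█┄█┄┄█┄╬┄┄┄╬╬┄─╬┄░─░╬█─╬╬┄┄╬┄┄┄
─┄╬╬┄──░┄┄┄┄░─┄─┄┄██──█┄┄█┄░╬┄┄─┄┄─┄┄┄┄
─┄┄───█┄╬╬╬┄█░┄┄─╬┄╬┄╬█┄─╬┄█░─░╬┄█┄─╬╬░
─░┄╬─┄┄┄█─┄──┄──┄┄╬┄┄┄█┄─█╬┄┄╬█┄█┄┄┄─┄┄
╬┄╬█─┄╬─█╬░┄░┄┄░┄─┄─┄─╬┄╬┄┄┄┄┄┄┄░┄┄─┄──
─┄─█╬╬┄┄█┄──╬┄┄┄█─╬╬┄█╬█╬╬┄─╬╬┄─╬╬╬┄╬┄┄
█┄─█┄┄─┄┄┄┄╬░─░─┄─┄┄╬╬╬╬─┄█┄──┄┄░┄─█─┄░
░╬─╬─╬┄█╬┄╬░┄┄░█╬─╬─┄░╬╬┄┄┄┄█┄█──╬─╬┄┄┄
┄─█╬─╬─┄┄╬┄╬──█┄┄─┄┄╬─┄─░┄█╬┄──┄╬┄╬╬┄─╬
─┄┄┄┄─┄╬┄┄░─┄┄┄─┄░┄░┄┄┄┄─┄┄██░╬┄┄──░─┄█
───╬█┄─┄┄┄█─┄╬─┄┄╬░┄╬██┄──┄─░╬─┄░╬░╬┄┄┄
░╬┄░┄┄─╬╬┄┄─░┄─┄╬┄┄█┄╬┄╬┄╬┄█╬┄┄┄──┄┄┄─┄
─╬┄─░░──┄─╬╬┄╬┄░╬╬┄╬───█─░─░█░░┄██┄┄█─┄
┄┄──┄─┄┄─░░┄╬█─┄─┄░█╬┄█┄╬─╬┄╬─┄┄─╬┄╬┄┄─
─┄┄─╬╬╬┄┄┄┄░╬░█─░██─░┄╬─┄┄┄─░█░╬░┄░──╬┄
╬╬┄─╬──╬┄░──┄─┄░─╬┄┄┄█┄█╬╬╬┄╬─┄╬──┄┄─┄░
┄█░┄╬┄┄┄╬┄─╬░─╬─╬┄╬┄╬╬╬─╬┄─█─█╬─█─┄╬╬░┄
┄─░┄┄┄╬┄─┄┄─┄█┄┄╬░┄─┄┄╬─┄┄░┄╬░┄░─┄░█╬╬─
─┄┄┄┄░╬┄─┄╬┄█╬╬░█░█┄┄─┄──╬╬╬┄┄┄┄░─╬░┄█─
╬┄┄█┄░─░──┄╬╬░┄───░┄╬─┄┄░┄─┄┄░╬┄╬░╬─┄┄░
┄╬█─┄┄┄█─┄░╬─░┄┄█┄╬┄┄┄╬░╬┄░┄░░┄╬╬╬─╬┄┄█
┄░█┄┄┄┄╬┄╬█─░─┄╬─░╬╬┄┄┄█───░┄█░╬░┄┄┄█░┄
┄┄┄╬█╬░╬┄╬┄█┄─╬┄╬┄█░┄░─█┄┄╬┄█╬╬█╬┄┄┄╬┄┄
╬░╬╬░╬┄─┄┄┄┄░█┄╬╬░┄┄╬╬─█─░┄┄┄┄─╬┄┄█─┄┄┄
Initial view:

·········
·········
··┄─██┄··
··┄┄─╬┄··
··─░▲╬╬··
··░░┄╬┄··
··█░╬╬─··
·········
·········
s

·········
··┄─██┄··
··┄┄─╬┄··
··─░─╬╬··
··░░▲╬┄··
··█░╬╬─··
··██╬╬╬··
·········
·········

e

·········
·┄─██┄···
·┄┄─╬┄╬··
·─░─╬╬┄··
·░░┄▲┄─··
·█░╬╬─┄··
·██╬╬╬┄··
·········
·········

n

·········
·········
·┄─██┄┄··
·┄┄─╬┄╬··
·─░─▲╬┄··
·░░┄╬┄─··
·█░╬╬─┄··
·██╬╬╬┄··
·········

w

·········
·········
··┄─██┄┄·
··┄┄─╬┄╬·
··─░▲╬╬┄·
··░░┄╬┄─·
··█░╬╬─┄·
··██╬╬╬┄·
·········

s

·········
··┄─██┄┄·
··┄┄─╬┄╬·
··─░─╬╬┄·
··░░▲╬┄─·
··█░╬╬─┄·
··██╬╬╬┄·
·········
·········

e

·········
·┄─██┄┄··
·┄┄─╬┄╬··
·─░─╬╬┄··
·░░┄▲┄─··
·█░╬╬─┄··
·██╬╬╬┄··
·········
·········

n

·········
·········
·┄─██┄┄··
·┄┄─╬┄╬··
·─░─▲╬┄··
·░░┄╬┄─··
·█░╬╬─┄··
·██╬╬╬┄··
·········

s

·········
·┄─██┄┄··
·┄┄─╬┄╬··
·─░─╬╬┄··
·░░┄▲┄─··
·█░╬╬─┄··
·██╬╬╬┄··
·········
·········

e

·········
┄─██┄┄···
┄┄─╬┄╬┄··
─░─╬╬┄╬··
░░┄╬▲─░··
█░╬╬─┄█··
██╬╬╬┄─··
·········
·········

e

·········
─██┄┄····
┄─╬┄╬┄┄··
░─╬╬┄╬┄··
░┄╬┄▲░┄··
░╬╬─┄█─··
█╬╬╬┄─┄··
·········
·········

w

·········
┄─██┄┄···
┄┄─╬┄╬┄┄·
─░─╬╬┄╬┄·
░░┄╬▲─░┄·
█░╬╬─┄█─·
██╬╬╬┄─┄·
·········
·········

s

┄─██┄┄···
┄┄─╬┄╬┄┄·
─░─╬╬┄╬┄·
░░┄╬┄─░┄·
█░╬╬▲┄█─·
██╬╬╬┄─┄·
··────┄··
·········
·········

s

┄┄─╬┄╬┄┄·
─░─╬╬┄╬┄·
░░┄╬┄─░┄·
█░╬╬─┄█─·
██╬╬▲┄─┄·
··────┄··
··╬█┄┄█··
·········
·········

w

·┄┄─╬┄╬┄┄
·─░─╬╬┄╬┄
·░░┄╬┄─░┄
·█░╬╬─┄█─
·██╬▲╬┄─┄
··█────┄·
··┄╬█┄┄█·
·········
·········

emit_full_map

┄─██┄┄··
┄┄─╬┄╬┄┄
─░─╬╬┄╬┄
░░┄╬┄─░┄
█░╬╬─┄█─
██╬▲╬┄─┄
·█────┄·
·┄╬█┄┄█·

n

·┄─██┄┄··
·┄┄─╬┄╬┄┄
·─░─╬╬┄╬┄
·░░┄╬┄─░┄
·█░╬▲─┄█─
·██╬╬╬┄─┄
··█────┄·
··┄╬█┄┄█·
·········

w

··┄─██┄┄·
··┄┄─╬┄╬┄
··─░─╬╬┄╬
··░░┄╬┄─░
··█░▲╬─┄█
··██╬╬╬┄─
··╬█────┄
···┄╬█┄┄█
·········

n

·········
··┄─██┄┄·
··┄┄─╬┄╬┄
··─░─╬╬┄╬
··░░▲╬┄─░
··█░╬╬─┄█
··██╬╬╬┄─
··╬█────┄
···┄╬█┄┄█

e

·········
·┄─██┄┄··
·┄┄─╬┄╬┄┄
·─░─╬╬┄╬┄
·░░┄▲┄─░┄
·█░╬╬─┄█─
·██╬╬╬┄─┄
·╬█────┄·
··┄╬█┄┄█·

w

·········
··┄─██┄┄·
··┄┄─╬┄╬┄
··─░─╬╬┄╬
··░░▲╬┄─░
··█░╬╬─┄█
··██╬╬╬┄─
··╬█────┄
···┄╬█┄┄█

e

·········
·┄─██┄┄··
·┄┄─╬┄╬┄┄
·─░─╬╬┄╬┄
·░░┄▲┄─░┄
·█░╬╬─┄█─
·██╬╬╬┄─┄
·╬█────┄·
··┄╬█┄┄█·

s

·┄─██┄┄··
·┄┄─╬┄╬┄┄
·─░─╬╬┄╬┄
·░░┄╬┄─░┄
·█░╬▲─┄█─
·██╬╬╬┄─┄
·╬█────┄·
··┄╬█┄┄█·
·········

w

··┄─██┄┄·
··┄┄─╬┄╬┄
··─░─╬╬┄╬
··░░┄╬┄─░
··█░▲╬─┄█
··██╬╬╬┄─
··╬█────┄
···┄╬█┄┄█
·········


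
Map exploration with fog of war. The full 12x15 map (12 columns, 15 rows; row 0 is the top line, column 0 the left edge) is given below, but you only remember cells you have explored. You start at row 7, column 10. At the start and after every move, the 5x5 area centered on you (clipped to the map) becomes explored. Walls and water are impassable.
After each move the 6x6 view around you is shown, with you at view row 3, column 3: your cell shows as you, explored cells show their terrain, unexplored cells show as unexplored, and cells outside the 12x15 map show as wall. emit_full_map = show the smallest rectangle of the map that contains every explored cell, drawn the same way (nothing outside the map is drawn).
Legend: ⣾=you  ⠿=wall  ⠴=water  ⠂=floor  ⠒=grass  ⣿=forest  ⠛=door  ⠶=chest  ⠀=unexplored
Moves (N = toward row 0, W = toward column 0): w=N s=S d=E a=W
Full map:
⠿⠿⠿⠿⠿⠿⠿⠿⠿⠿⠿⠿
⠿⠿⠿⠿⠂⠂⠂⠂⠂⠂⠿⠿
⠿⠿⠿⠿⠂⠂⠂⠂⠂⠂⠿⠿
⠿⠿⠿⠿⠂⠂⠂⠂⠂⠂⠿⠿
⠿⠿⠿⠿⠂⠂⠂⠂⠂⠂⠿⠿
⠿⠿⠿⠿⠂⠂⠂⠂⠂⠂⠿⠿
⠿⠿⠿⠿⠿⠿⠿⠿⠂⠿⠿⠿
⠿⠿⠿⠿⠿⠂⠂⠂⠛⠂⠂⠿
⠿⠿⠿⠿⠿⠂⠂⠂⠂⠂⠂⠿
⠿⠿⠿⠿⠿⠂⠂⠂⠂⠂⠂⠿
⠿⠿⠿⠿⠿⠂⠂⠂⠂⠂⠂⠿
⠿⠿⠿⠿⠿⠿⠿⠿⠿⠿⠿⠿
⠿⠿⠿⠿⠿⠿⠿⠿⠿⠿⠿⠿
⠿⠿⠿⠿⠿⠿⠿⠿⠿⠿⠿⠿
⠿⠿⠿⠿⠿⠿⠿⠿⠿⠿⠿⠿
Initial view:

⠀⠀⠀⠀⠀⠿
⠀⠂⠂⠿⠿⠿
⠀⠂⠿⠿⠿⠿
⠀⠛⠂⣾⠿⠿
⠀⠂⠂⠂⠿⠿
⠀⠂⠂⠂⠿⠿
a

⠀⠀⠀⠀⠀⠀
⠀⠂⠂⠂⠿⠿
⠀⠿⠂⠿⠿⠿
⠀⠂⠛⣾⠂⠿
⠀⠂⠂⠂⠂⠿
⠀⠂⠂⠂⠂⠿

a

⠀⠀⠀⠀⠀⠀
⠀⠂⠂⠂⠂⠿
⠀⠿⠿⠂⠿⠿
⠀⠂⠂⣾⠂⠂
⠀⠂⠂⠂⠂⠂
⠀⠂⠂⠂⠂⠂

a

⠀⠀⠀⠀⠀⠀
⠀⠂⠂⠂⠂⠂
⠀⠿⠿⠿⠂⠿
⠀⠂⠂⣾⠛⠂
⠀⠂⠂⠂⠂⠂
⠀⠂⠂⠂⠂⠂

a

⠀⠀⠀⠀⠀⠀
⠀⠂⠂⠂⠂⠂
⠀⠿⠿⠿⠿⠂
⠀⠿⠂⣾⠂⠛
⠀⠿⠂⠂⠂⠂
⠀⠿⠂⠂⠂⠂

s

⠀⠂⠂⠂⠂⠂
⠀⠿⠿⠿⠿⠂
⠀⠿⠂⠂⠂⠛
⠀⠿⠂⣾⠂⠂
⠀⠿⠂⠂⠂⠂
⠀⠿⠂⠂⠂⠂

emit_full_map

⠂⠂⠂⠂⠂⠂⠿⠿
⠿⠿⠿⠿⠂⠿⠿⠿
⠿⠂⠂⠂⠛⠂⠂⠿
⠿⠂⣾⠂⠂⠂⠂⠿
⠿⠂⠂⠂⠂⠂⠂⠿
⠿⠂⠂⠂⠂⠀⠀⠀

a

⠀⠀⠂⠂⠂⠂
⠀⠿⠿⠿⠿⠿
⠀⠿⠿⠂⠂⠂
⠀⠿⠿⣾⠂⠂
⠀⠿⠿⠂⠂⠂
⠀⠿⠿⠂⠂⠂

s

⠀⠿⠿⠿⠿⠿
⠀⠿⠿⠂⠂⠂
⠀⠿⠿⠂⠂⠂
⠀⠿⠿⣾⠂⠂
⠀⠿⠿⠂⠂⠂
⠀⠿⠿⠿⠿⠿

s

⠀⠿⠿⠂⠂⠂
⠀⠿⠿⠂⠂⠂
⠀⠿⠿⠂⠂⠂
⠀⠿⠿⣾⠂⠂
⠀⠿⠿⠿⠿⠿
⠀⠿⠿⠿⠿⠿

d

⠿⠿⠂⠂⠂⠛
⠿⠿⠂⠂⠂⠂
⠿⠿⠂⠂⠂⠂
⠿⠿⠂⣾⠂⠂
⠿⠿⠿⠿⠿⠿
⠿⠿⠿⠿⠿⠿

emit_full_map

⠀⠂⠂⠂⠂⠂⠂⠿⠿
⠿⠿⠿⠿⠿⠂⠿⠿⠿
⠿⠿⠂⠂⠂⠛⠂⠂⠿
⠿⠿⠂⠂⠂⠂⠂⠂⠿
⠿⠿⠂⠂⠂⠂⠂⠂⠿
⠿⠿⠂⣾⠂⠂⠀⠀⠀
⠿⠿⠿⠿⠿⠿⠀⠀⠀
⠿⠿⠿⠿⠿⠿⠀⠀⠀

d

⠿⠂⠂⠂⠛⠂
⠿⠂⠂⠂⠂⠂
⠿⠂⠂⠂⠂⠂
⠿⠂⠂⣾⠂⠂
⠿⠿⠿⠿⠿⠿
⠿⠿⠿⠿⠿⠿

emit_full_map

⠀⠂⠂⠂⠂⠂⠂⠿⠿
⠿⠿⠿⠿⠿⠂⠿⠿⠿
⠿⠿⠂⠂⠂⠛⠂⠂⠿
⠿⠿⠂⠂⠂⠂⠂⠂⠿
⠿⠿⠂⠂⠂⠂⠂⠂⠿
⠿⠿⠂⠂⣾⠂⠂⠀⠀
⠿⠿⠿⠿⠿⠿⠿⠀⠀
⠿⠿⠿⠿⠿⠿⠿⠀⠀


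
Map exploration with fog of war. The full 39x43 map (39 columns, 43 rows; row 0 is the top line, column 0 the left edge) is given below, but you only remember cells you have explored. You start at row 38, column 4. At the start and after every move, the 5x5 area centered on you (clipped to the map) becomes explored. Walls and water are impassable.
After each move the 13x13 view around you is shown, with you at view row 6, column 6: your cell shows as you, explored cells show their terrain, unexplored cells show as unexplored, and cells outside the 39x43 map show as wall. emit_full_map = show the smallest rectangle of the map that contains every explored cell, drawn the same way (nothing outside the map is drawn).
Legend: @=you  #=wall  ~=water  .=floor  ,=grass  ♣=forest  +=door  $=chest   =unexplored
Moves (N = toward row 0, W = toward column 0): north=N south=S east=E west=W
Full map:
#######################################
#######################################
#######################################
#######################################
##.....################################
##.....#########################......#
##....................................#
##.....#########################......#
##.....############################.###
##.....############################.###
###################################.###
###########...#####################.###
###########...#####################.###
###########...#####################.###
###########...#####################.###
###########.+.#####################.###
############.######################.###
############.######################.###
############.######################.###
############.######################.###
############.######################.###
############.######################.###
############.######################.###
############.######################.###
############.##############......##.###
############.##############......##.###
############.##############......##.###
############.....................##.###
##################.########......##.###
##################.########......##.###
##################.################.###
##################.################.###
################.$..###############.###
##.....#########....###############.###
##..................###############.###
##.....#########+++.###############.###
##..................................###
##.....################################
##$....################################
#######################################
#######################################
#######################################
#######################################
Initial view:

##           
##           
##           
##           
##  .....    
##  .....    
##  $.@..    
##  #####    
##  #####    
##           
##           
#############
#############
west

###          
###          
###          
###          
### #.....   
### #.....   
### #$@...   
### ######   
### ######   
###          
###          
#############
#############

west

####         
####         
####         
####         
######.....  
######.....  
######@....  
###########  
###########  
####         
####         
#############
#############

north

####         
####         
####         
####         
######...    
######.....  
######@....  
######$....  
###########  
###########  
####         
####         
#############

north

####         
####         
####         
####         
######...    
######...    
######@....  
######.....  
######$....  
###########  
###########  
####         
####         

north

####         
####         
####         
####         
######...    
######...    
######@..    
######.....  
######.....  
######$....  
###########  
###########  
####         

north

####         
####         
####         
####         
#########    
######...    
######@..    
######...    
######.....  
######.....  
######$....  
###########  
###########  

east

###          
###          
###          
###          
#########    
#####....    
#####.@..    
#####....    
#####.....   
#####.....   
#####$....   
##########   
##########   

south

###          
###          
###          
#########    
#####....    
#####....    
#####.@..    
#####.....   
#####.....   
#####$....   
##########   
##########   
###          

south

###          
###          
#########    
#####....    
#####....    
#####....    
#####.@...   
#####.....   
#####$....   
##########   
##########   
###          
###          

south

###          
#########    
#####....    
#####....    
#####....    
#####.....   
#####.@...   
#####$....   
##########   
##########   
###          
###          
#############

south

#########    
#####....    
#####....    
#####....    
#####.....   
#####.....   
#####$@...   
##########   
##########   
###          
###          
#############
#############

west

##########   
######....   
######....   
######....   
######.....  
######.....  
######@....  
###########  
###########  
####         
####         
#############
#############

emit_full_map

###### 
##.... 
##.... 
##.... 
##.....
##.....
##@....
#######
#######

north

####         
##########   
######....   
######....   
######....   
######.....  
######@....  
######$....  
###########  
###########  
####         
####         
#############

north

####         
####         
##########   
######....   
######....   
######....   
######@....  
######.....  
######$....  
###########  
###########  
####         
####         

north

####         
####         
####         
##########   
######....   
######....   
######@...   
######.....  
######.....  
######$....  
###########  
###########  
####         

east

###          
###          
###          
#########    
#####....    
#####....    
#####.@..    
#####.....   
#####.....   
#####$....   
##########   
##########   
###          

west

####         
####         
####         
##########   
######....   
######....   
######@...   
######.....  
######.....  
######$....  
###########  
###########  
####         
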